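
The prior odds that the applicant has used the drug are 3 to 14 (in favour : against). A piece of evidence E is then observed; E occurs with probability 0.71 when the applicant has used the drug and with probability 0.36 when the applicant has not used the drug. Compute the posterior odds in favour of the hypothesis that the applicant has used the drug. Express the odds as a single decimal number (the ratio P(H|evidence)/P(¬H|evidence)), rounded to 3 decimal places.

Prior odds = 3/14 = 0.21429. In log-odds, ln(0.21429) = -1.5404.
Add log likelihood ratio: ln(1.9722) = 0.67916.
Posterior log-odds = -0.86128, so posterior odds = exp(-0.86128) = 0.42262.

Posterior odds ≈ 0.423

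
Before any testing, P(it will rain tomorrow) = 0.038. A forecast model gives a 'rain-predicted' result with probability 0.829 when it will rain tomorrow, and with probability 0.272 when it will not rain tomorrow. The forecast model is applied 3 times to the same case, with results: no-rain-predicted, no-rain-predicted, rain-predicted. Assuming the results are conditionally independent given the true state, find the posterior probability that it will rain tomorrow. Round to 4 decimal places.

Let H be the event that it will rain tomorrow; start with P(H) = 0.038. P('rain-predicted'|H) = 0.829, P('rain-predicted'|¬H) = 0.272.
Update on result 1 ('no-rain-predicted'): P(H) ← 0.171·0.0380 / (0.171·0.0380 + 0.728·0.9620) = 0.0064980/0.70683 = 0.0092.
Update on result 2 ('no-rain-predicted'): P(H) ← 0.171·0.0092 / (0.171·0.0092 + 0.728·0.9908) = 0.0015720/0.72288 = 0.0022.
Update on result 3 ('rain-predicted'): P(H) ← 0.829·0.0022 / (0.829·0.0022 + 0.272·0.9978) = 0.0018028/0.27321 = 0.0066.

Posterior P(H) ≈ 0.0066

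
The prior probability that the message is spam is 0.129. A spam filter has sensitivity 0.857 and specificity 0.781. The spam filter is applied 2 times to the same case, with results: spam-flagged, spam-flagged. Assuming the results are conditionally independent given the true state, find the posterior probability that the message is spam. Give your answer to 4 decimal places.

With H the event that the message is spam, the joint likelihood of the observed sequence is P(data|H) = 0.857·0.857 = 0.73445 and P(data|¬H) = 0.219·0.219 = 0.047961.
Bayes: P(H|data) = 0.129·0.73445 / (0.129·0.73445 + 0.871·0.047961) = 0.094744/0.13652 = 0.6940.

Posterior P(H) ≈ 0.6940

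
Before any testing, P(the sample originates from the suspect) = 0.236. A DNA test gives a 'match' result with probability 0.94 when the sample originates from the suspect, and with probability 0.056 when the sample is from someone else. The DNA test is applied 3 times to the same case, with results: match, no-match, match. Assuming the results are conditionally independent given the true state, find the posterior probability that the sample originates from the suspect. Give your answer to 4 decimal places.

Posterior P(H) ≈ 0.8469

With H the event that the sample originates from the suspect, the joint likelihood of the observed sequence is P(data|H) = 0.94·0.06·0.94 = 0.053016 and P(data|¬H) = 0.056·0.944·0.056 = 0.0029604.
Bayes: P(H|data) = 0.236·0.053016 / (0.236·0.053016 + 0.764·0.0029604) = 0.012512/0.014774 = 0.8469.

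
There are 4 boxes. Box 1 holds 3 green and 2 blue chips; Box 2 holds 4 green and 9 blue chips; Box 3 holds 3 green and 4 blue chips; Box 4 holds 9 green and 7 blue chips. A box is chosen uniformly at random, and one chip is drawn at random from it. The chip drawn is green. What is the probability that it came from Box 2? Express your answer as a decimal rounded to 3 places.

Tabulate prior·likelihood by source: [1] prior 0.25, lik 0.6, product 0.1500; [2] prior 0.25, lik 0.3077, product 0.07692; [3] prior 0.25, lik 0.4286, product 0.1071; [4] prior 0.25, lik 0.5625, product 0.1406.
Normalizing constant = 0.47469; the posterior for Box 2 is its product over the sum, 0.07692/0.47469 = 0.162.

Posterior probability ≈ 0.162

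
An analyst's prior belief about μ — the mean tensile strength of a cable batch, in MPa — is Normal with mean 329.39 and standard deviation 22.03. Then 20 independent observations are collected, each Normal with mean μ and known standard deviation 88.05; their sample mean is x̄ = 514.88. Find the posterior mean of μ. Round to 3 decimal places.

Posterior mean ≈ 432.513

Prior precision 1/τ₀² = 1/22.03² = 0.00206049; data precision n/σ² = 20/88.05² = 0.00257971.
Posterior precision = 0.00206049 + 0.00257971 = 0.00464020.
Posterior mean = (0.00206049·329.39 + 0.00257971·514.88) / 0.00464020 = 432.513.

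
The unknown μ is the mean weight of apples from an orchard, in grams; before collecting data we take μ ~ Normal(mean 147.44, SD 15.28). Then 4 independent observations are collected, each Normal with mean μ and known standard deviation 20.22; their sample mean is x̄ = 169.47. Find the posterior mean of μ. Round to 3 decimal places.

Posterior mean ≈ 162.762

Prior precision 1/τ₀² = 1/15.28² = 0.00428305; data precision n/σ² = 4/20.22² = 0.00978358.
Posterior precision = 0.00428305 + 0.00978358 = 0.0140666.
Posterior mean = (0.00428305·147.44 + 0.00978358·169.47) / 0.0140666 = 162.762.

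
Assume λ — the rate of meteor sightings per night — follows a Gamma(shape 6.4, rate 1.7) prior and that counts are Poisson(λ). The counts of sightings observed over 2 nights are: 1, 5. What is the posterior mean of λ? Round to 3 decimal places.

Posterior mean ≈ 3.351

The Poisson likelihood adds the total count to the shape and the number of exposure periods to the rate. Here ∑xᵢ = 6 and n = 2, so shape 6.4→12.4 and rate 1.7→3.7.
E[λ | data] = 12.4/3.7 = 3.351.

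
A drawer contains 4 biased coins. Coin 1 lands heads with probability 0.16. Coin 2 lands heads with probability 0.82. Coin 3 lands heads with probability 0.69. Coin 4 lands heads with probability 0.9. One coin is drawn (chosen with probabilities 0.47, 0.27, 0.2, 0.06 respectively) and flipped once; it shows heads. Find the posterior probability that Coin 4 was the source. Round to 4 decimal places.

P(heads|C1) = 0.16; P(heads|C2) = 0.82; P(heads|C3) = 0.69; P(heads|C4) = 0.9.
Prior × likelihood for each source: 0.47·0.16=0.07520, 0.27·0.82=0.2214, 0.2·0.69=0.1380, 0.06·0.9=0.05400. Summing gives P(heads) = 0.48860.
P(Coin 4 | heads) = 0.05400 / 0.48860 = 0.1105.

Posterior probability ≈ 0.1105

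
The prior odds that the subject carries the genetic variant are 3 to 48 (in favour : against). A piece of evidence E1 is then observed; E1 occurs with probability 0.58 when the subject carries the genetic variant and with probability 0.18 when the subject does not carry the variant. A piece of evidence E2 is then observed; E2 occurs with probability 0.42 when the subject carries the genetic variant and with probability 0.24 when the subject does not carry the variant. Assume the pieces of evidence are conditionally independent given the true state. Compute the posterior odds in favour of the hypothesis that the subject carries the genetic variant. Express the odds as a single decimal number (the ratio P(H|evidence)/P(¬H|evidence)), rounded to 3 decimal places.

Posterior odds ≈ 0.352

Prior odds = 3/48 = 0.062500. In log-odds, ln(0.062500) = -2.7726.
Add log likelihood ratios: ln(3.2222) + ln(1.7500) = 1.7297.
Posterior log-odds = -1.0429, so posterior odds = exp(-1.0429) = 0.35243.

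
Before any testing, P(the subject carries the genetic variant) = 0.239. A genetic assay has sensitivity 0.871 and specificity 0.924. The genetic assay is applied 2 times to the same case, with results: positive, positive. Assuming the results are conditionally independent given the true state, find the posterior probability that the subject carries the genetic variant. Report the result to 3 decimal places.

Posterior P(H) ≈ 0.976

Let H be the event that the subject carries the genetic variant; start with P(H) = 0.239. P('positive'|H) = 0.871, P('positive'|¬H) = 0.076.
Update on result 1 ('positive'): P(H) ← 0.871·0.2390 / (0.871·0.2390 + 0.076·0.7610) = 0.20817/0.26600 = 0.7826.
Update on result 2 ('positive'): P(H) ← 0.871·0.7826 / (0.871·0.7826 + 0.076·0.2174) = 0.68162/0.69815 = 0.9763.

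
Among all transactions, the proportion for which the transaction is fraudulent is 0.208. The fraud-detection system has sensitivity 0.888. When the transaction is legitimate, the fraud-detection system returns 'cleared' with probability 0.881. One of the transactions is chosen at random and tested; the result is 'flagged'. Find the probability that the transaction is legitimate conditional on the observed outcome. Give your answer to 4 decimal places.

P(¬H | E) ≈ 0.3379

Let H be the event that the transaction is fraudulent. P(H) = 0.208, so P(¬H) = 0.792. With E the 'flagged' result, P(E|H) = 0.888 and P(E|¬H) = 0.119.
P(E) = 0.888·0.208 + 0.119·0.792 = 0.18470 + 0.094248 = 0.27895.
By Bayes' theorem, P(H|E) = 0.18470 / 0.27895 = 0.6621. Hence P(¬H|E) = 1 − 0.6621 = 0.3379.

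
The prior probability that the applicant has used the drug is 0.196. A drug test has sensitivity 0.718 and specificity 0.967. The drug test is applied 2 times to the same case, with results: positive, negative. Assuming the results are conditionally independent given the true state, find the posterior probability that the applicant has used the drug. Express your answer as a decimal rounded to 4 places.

Posterior P(H) ≈ 0.6073

With H the event that the applicant has used the drug, the joint likelihood of the observed sequence is P(data|H) = 0.718·0.282 = 0.20248 and P(data|¬H) = 0.033·0.967 = 0.031911.
Bayes: P(H|data) = 0.196·0.20248 / (0.196·0.20248 + 0.804·0.031911) = 0.039685/0.065342 = 0.6073.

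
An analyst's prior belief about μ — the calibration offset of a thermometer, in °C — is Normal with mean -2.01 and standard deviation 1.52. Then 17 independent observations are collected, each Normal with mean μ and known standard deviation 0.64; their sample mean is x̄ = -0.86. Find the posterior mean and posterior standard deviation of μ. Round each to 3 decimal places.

Prior precision 1/τ₀² = 1/1.52² = 0.432825; data precision n/σ² = 17/0.64² = 41.5039.
Posterior precision = 0.432825 + 41.5039 = 41.9367, giving posterior SD = 1/√41.9367 = 0.154.
Posterior mean = (0.432825·-2.01 + 41.5039·-0.86) / 41.9367 = -0.872.

Posterior mean ≈ -0.872; posterior SD ≈ 0.154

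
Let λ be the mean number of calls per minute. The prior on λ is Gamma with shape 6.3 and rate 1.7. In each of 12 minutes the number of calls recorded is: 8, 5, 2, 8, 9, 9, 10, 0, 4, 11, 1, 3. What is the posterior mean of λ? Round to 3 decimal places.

Posterior mean ≈ 5.569

Total count ∑xᵢ = 70 over n = 12 minutes.
Gamma is conjugate to the Poisson likelihood: posterior is Gamma(shape = 6.3+70 = 76.3, rate = 1.7+12 = 13.7).
Posterior mean = shape/rate = 76.3/13.7 = 5.569.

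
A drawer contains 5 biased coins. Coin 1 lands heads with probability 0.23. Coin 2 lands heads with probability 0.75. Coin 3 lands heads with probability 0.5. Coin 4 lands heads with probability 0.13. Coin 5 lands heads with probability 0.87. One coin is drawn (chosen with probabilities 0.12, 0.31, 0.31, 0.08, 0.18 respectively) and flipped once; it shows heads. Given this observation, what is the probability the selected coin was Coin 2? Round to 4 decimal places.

Posterior probability ≈ 0.3994

P(heads|C1) = 0.23; P(heads|C2) = 0.75; P(heads|C3) = 0.5; P(heads|C4) = 0.13; P(heads|C5) = 0.87.
Prior × likelihood for each source: 0.12·0.23=0.02760, 0.31·0.75=0.2325, 0.31·0.5=0.1550, 0.08·0.13=0.01040, 0.18·0.87=0.1566. Summing gives P(heads) = 0.58210.
P(Coin 2 | heads) = 0.2325 / 0.58210 = 0.3994.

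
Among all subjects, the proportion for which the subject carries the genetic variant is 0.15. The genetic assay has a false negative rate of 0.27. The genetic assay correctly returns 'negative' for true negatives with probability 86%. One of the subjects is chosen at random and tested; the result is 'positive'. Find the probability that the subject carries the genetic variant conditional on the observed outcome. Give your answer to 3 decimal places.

Let H be the event that the subject carries the genetic variant. P(H) = 0.15, so P(¬H) = 0.85. With E the 'positive' result, P(E|H) = 0.73 and P(E|¬H) = 0.14.
P(E) = 0.73·0.15 + 0.14·0.85 = 0.10950 + 0.11900 = 0.22850.
By Bayes' theorem, P(H|E) = 0.10950 / 0.22850 = 0.479.

P(H | E) ≈ 0.479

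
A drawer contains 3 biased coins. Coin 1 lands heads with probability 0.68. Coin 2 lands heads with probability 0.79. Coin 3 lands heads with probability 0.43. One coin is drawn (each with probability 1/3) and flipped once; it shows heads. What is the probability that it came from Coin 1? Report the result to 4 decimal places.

P(heads|C1) = 0.68; P(heads|C2) = 0.79; P(heads|C3) = 0.43.
Prior × likelihood for each source: 0.333333·0.68=0.2267, 0.333333·0.79=0.2633, 0.333333·0.43=0.1433. Summing gives P(heads) = 0.63333.
P(Coin 1 | heads) = 0.2267 / 0.63333 = 0.3579.

Posterior probability ≈ 0.3579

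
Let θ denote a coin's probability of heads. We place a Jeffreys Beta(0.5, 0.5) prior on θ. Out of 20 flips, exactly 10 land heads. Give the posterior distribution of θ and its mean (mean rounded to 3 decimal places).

Posterior: Beta(10.5, 10.5); mean ≈ 0.500

Observing 10 successes and 10 failures updates Beta(0.5, 0.5) by adding the success and failure counts to the two shape parameters: α = 0.5+10 = 10.5, β = 0.5+10 = 10.5.
E[θ | data] = 10.5/(10.5+10.5) = 0.500.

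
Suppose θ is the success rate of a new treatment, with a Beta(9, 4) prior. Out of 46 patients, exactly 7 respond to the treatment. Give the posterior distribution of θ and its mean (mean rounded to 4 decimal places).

Observing 7 successes and 39 failures updates Beta(9, 4) by adding the success and failure counts to the two shape parameters: α = 9+7 = 16, β = 4+39 = 43.
Posterior mean = α/(α+β) = 16/59 = 0.2712.

Posterior: Beta(16, 43); mean ≈ 0.2712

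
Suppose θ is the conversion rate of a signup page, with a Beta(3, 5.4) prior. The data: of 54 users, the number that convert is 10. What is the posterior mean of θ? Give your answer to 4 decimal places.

Observing 10 successes and 44 failures updates Beta(3, 5.4) by adding the success and failure counts to the two shape parameters: α = 3+10 = 13, β = 5.4+44 = 49.4.
E[θ | data] = 13/(13+49.4) = 0.2083.

Posterior mean ≈ 0.2083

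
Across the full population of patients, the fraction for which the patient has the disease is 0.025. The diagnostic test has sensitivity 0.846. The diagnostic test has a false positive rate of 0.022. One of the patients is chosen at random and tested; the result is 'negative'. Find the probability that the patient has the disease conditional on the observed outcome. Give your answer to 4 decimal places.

Write H for 'the patient has the disease'. Prior odds H:¬H = 0.025/0.975 = 0.025641. For the 'negative' outcome, the likelihood ratio is 0.154/0.978 = 0.15746.
Posterior odds = 0.025641 × 0.15746 = 0.0040375, so P(H|E) = 0.0040375/(1+0.0040375) = 0.0040.

P(H | E) ≈ 0.0040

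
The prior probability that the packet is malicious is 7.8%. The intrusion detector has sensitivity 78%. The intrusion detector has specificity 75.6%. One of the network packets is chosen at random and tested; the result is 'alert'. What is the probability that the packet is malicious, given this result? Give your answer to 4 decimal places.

Write H for 'the packet is malicious'. Prior odds H:¬H = 0.078/0.922 = 0.084599. For the 'alert' outcome, the likelihood ratio is 0.78/0.244 = 3.1967.
Posterior odds = 0.084599 × 3.1967 = 0.27044, so P(H|E) = 0.27044/(1+0.27044) = 0.2129.

P(H | E) ≈ 0.2129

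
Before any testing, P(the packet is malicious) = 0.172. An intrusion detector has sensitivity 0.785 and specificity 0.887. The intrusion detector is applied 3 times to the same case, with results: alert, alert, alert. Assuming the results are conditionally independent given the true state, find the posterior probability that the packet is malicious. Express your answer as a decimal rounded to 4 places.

With H the event that the packet is malicious, the joint likelihood of the observed sequence is P(data|H) = 0.785·0.785·0.785 = 0.48374 and P(data|¬H) = 0.113·0.113·0.113 = 0.0014429.
Bayes: P(H|data) = 0.172·0.48374 / (0.172·0.48374 + 0.828·0.0014429) = 0.083203/0.084397 = 0.9858.

Posterior P(H) ≈ 0.9858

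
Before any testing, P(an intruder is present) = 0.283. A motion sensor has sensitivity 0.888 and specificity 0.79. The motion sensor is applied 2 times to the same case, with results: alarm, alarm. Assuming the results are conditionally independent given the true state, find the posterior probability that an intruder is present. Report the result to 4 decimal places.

With H the event that an intruder is present, the joint likelihood of the observed sequence is P(data|H) = 0.888·0.888 = 0.78854 and P(data|¬H) = 0.21·0.21 = 0.044100.
Bayes: P(H|data) = 0.283·0.78854 / (0.283·0.78854 + 0.717·0.044100) = 0.22316/0.25478 = 0.8759.

Posterior P(H) ≈ 0.8759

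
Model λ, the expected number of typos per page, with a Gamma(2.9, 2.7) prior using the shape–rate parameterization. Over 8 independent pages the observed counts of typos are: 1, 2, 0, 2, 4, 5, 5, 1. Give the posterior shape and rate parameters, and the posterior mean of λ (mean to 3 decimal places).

Posterior: Gamma(shape=22.9, rate=10.7); mean ≈ 2.140

The Poisson likelihood adds the total count to the shape and the number of exposure periods to the rate. Here ∑xᵢ = 20 and n = 8, so shape 2.9→22.9 and rate 2.7→10.7.
E[λ | data] = 22.9/10.7 = 2.140.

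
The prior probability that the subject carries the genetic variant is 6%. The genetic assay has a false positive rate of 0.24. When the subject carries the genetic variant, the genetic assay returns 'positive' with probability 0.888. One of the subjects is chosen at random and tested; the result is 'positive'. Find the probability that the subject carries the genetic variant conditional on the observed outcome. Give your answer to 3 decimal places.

Let H be the event that the subject carries the genetic variant. P(H) = 0.06, so P(¬H) = 0.94. With E the 'positive' result, P(E|H) = 0.888 and P(E|¬H) = 0.24.
P(E) = 0.888·0.06 + 0.24·0.94 = 0.053280 + 0.22560 = 0.27888.
By Bayes' theorem, P(H|E) = 0.053280 / 0.27888 = 0.191.

P(H | E) ≈ 0.191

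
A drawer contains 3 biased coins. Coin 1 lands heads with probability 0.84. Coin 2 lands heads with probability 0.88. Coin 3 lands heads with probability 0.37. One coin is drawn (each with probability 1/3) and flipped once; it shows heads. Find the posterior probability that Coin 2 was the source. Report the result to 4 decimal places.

Tabulate prior·likelihood by source: [1] prior 0.333333, lik 0.84, product 0.2800; [2] prior 0.333333, lik 0.88, product 0.2933; [3] prior 0.333333, lik 0.37, product 0.1233.
Normalizing constant = 0.69667; the posterior for Coin 2 is its product over the sum, 0.2933/0.69667 = 0.4211.

Posterior probability ≈ 0.4211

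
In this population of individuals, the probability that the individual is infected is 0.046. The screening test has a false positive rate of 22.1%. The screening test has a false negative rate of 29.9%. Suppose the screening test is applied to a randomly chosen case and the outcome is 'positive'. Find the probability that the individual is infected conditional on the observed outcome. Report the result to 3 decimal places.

Write H for 'the individual is infected'. Prior odds H:¬H = 0.046/0.954 = 0.048218. For the 'positive' outcome, the likelihood ratio is 0.701/0.221 = 3.1719.
Posterior odds = 0.048218 × 3.1719 = 0.15294, so P(H|E) = 0.15294/(1+0.15294) = 0.133.

P(H | E) ≈ 0.133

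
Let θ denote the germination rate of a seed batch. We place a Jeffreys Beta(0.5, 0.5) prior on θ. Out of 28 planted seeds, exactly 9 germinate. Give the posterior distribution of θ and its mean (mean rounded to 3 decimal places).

Posterior: Beta(9.5, 19.5); mean ≈ 0.328

The binomial likelihood is conjugate to the Beta prior: with 9 successes and 19 failures, the posterior is Beta(0.5+9, 0.5+19) = Beta(9.5, 19.5).
Posterior mean = α/(α+β) = 9.5/29 = 0.328.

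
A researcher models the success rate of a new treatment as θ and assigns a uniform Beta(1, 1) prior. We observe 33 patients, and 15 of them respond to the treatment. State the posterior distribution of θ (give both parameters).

Observing 15 successes and 18 failures updates Beta(1, 1) by adding the success and failure counts to the two shape parameters: α = 1+15 = 16, β = 1+18 = 19.

Posterior: Beta(16, 19)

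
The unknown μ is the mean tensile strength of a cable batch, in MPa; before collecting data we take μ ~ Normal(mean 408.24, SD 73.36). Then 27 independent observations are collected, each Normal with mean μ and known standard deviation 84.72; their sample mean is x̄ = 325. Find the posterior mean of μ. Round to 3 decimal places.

With known σ, the Normal prior is conjugate. Weight on the data is w = (n/σ²)/(n/σ² + 1/τ₀²) = 0.00376177/(0.00376177+0.00018582) = 0.95293.
Posterior mean = w·x̄ + (1−w)·μ₀ = 0.95293·325 + 0.047071·408.24 = 328.918.

Posterior mean ≈ 328.918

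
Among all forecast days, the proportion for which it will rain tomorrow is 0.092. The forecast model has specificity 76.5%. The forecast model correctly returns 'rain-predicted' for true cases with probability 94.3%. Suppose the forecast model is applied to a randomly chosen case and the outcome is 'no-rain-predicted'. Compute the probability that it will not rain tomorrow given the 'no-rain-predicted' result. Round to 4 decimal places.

Let H be the event that it will rain tomorrow. P(H) = 0.092, so P(¬H) = 0.908. With E the 'no-rain-predicted' result, P(E|H) = 0.057 and P(E|¬H) = 0.765.
P(E) = 0.057·0.092 + 0.765·0.908 = 0.0052440 + 0.69462 = 0.69986.
By Bayes' theorem, P(H|E) = 0.0052440 / 0.69986 = 0.0075. Hence P(¬H|E) = 1 − 0.0075 = 0.9925.

P(¬H | E) ≈ 0.9925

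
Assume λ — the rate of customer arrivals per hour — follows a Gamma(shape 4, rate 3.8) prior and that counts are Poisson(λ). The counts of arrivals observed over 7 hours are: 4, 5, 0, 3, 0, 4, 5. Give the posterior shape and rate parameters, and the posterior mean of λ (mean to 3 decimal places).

The Poisson likelihood adds the total count to the shape and the number of exposure periods to the rate. Here ∑xᵢ = 21 and n = 7, so shape 4→25 and rate 3.8→10.8.
Posterior mean = shape/rate = 25/10.8 = 2.315.

Posterior: Gamma(shape=25, rate=10.8); mean ≈ 2.315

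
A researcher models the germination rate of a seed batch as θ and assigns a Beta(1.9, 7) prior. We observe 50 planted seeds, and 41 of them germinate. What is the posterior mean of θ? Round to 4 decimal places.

Posterior mean ≈ 0.7284

The binomial likelihood is conjugate to the Beta prior: with 41 successes and 9 failures, the posterior is Beta(1.9+41, 7+9) = Beta(42.9, 16).
E[θ | data] = 42.9/(42.9+16) = 0.7284.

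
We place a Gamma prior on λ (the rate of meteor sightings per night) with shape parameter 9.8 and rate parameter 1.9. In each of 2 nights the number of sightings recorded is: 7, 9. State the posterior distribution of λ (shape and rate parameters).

Posterior: Gamma(shape=25.8, rate=3.9)

The Poisson likelihood adds the total count to the shape and the number of exposure periods to the rate. Here ∑xᵢ = 16 and n = 2, so shape 9.8→25.8 and rate 1.9→3.9.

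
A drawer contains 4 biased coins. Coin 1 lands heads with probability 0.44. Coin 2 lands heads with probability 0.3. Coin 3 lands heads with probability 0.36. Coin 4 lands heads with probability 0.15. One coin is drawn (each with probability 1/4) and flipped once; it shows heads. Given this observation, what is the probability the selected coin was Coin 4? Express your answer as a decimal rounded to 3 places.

Posterior probability ≈ 0.120

Tabulate prior·likelihood by source: [1] prior 0.25, lik 0.44, product 0.1100; [2] prior 0.25, lik 0.3, product 0.07500; [3] prior 0.25, lik 0.36, product 0.09000; [4] prior 0.25, lik 0.15, product 0.03750.
Normalizing constant = 0.31250; the posterior for Coin 4 is its product over the sum, 0.03750/0.31250 = 0.120.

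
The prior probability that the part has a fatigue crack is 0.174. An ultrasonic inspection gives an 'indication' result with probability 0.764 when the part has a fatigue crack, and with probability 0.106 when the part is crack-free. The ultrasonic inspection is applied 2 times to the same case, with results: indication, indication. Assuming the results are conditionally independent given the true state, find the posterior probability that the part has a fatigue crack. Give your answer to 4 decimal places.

Let H be the event that the part has a fatigue crack; start with P(H) = 0.174. P('indication'|H) = 0.764, P('indication'|¬H) = 0.106.
Update on result 1 ('indication'): P(H) ← 0.764·0.1740 / (0.764·0.1740 + 0.106·0.8260) = 0.13294/0.22049 = 0.6029.
Update on result 2 ('indication'): P(H) ← 0.764·0.6029 / (0.764·0.6029 + 0.106·0.3971) = 0.46062/0.50271 = 0.9163.

Posterior P(H) ≈ 0.9163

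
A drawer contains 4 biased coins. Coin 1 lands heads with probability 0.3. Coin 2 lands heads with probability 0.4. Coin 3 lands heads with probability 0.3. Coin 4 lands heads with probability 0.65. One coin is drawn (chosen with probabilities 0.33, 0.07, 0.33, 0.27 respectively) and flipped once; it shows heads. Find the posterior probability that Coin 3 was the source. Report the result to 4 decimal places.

Posterior probability ≈ 0.2466

P(heads|C1) = 0.3; P(heads|C2) = 0.4; P(heads|C3) = 0.3; P(heads|C4) = 0.65.
Prior × likelihood for each source: 0.33·0.3=0.09900, 0.07·0.4=0.02800, 0.33·0.3=0.09900, 0.27·0.65=0.1755. Summing gives P(heads) = 0.40150.
P(Coin 3 | heads) = 0.09900 / 0.40150 = 0.2466.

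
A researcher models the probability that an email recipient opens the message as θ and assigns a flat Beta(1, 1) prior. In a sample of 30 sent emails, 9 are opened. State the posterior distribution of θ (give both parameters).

Observing 9 successes and 21 failures updates Beta(1, 1) by adding the success and failure counts to the two shape parameters: α = 1+9 = 10, β = 1+21 = 22.

Posterior: Beta(10, 22)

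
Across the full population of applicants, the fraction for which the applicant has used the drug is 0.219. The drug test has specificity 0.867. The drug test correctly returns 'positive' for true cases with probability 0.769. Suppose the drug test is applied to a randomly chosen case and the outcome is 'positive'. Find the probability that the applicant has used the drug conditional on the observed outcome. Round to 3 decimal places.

Write H for 'the applicant has used the drug'. Prior odds H:¬H = 0.219/0.781 = 0.28041. For the 'positive' outcome, the likelihood ratio is 0.769/0.133 = 5.7820.
Posterior odds = 0.28041 × 5.7820 = 1.6213, so P(H|E) = 1.6213/(1+1.6213) = 0.619.

P(H | E) ≈ 0.619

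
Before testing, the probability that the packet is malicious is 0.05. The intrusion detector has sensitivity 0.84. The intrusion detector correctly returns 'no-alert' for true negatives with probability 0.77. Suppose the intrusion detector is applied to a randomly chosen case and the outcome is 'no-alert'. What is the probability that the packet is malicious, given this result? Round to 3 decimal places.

Write H for 'the packet is malicious'. Prior odds H:¬H = 0.05/0.95 = 0.052632. For the 'no-alert' outcome, the likelihood ratio is 0.16/0.77 = 0.20779.
Posterior odds = 0.052632 × 0.20779 = 0.010936, so P(H|E) = 0.010936/(1+0.010936) = 0.011.

P(H | E) ≈ 0.011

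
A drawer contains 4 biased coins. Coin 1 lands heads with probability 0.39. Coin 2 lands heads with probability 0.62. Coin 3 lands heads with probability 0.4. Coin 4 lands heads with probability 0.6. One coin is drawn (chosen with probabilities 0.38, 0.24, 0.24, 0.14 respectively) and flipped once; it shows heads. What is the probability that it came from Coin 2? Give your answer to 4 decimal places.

Posterior probability ≈ 0.3119

P(heads|C1) = 0.39; P(heads|C2) = 0.62; P(heads|C3) = 0.4; P(heads|C4) = 0.6.
Prior × likelihood for each source: 0.38·0.39=0.1482, 0.24·0.62=0.1488, 0.24·0.4=0.09600, 0.14·0.6=0.08400. Summing gives P(heads) = 0.47700.
P(Coin 2 | heads) = 0.1488 / 0.47700 = 0.3119.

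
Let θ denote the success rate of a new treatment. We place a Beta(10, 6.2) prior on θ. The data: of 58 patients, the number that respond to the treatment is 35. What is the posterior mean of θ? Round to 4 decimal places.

Posterior mean ≈ 0.6065

The binomial likelihood is conjugate to the Beta prior: with 35 successes and 23 failures, the posterior is Beta(10+35, 6.2+23) = Beta(45, 29.2).
E[θ | data] = 45/(45+29.2) = 0.6065.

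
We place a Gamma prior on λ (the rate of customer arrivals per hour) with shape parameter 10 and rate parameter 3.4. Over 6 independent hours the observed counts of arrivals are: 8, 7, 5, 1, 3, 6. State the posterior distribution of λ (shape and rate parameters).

Posterior: Gamma(shape=40, rate=9.4)

The Poisson likelihood adds the total count to the shape and the number of exposure periods to the rate. Here ∑xᵢ = 30 and n = 6, so shape 10→40 and rate 3.4→9.4.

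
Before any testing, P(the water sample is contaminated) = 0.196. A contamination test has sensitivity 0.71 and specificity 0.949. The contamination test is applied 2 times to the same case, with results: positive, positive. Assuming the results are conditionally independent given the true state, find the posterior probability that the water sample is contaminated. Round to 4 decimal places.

Let H be the event that the water sample is contaminated; start with P(H) = 0.196. P('positive'|H) = 0.71, P('positive'|¬H) = 0.051.
Update on result 1 ('positive'): P(H) ← 0.71·0.1960 / (0.71·0.1960 + 0.051·0.8040) = 0.13916/0.18016 = 0.7724.
Update on result 2 ('positive'): P(H) ← 0.71·0.7724 / (0.71·0.7724 + 0.051·0.2276) = 0.54841/0.56002 = 0.9793.

Posterior P(H) ≈ 0.9793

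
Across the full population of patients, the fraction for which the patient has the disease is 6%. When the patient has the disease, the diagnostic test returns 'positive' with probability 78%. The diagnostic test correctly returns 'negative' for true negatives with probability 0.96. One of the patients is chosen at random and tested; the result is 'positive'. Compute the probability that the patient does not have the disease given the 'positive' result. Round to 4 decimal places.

Let H be the event that the patient has the disease. P(H) = 0.06, so P(¬H) = 0.94. With E the 'positive' result, P(E|H) = 0.78 and P(E|¬H) = 0.04.
P(E) = 0.78·0.06 + 0.04·0.94 = 0.046800 + 0.037600 = 0.084400.
By Bayes' theorem, P(H|E) = 0.046800 / 0.084400 = 0.5545. Hence P(¬H|E) = 1 − 0.5545 = 0.4455.

P(¬H | E) ≈ 0.4455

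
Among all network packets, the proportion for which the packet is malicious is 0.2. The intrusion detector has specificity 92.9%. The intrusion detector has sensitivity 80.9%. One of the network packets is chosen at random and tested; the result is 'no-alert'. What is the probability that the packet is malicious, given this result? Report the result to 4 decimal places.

Write H for 'the packet is malicious'. Prior odds H:¬H = 0.2/0.8 = 0.25000. For the 'no-alert' outcome, the likelihood ratio is 0.191/0.929 = 0.20560.
Posterior odds = 0.25000 × 0.20560 = 0.051399, so P(H|E) = 0.051399/(1+0.051399) = 0.0489.

P(H | E) ≈ 0.0489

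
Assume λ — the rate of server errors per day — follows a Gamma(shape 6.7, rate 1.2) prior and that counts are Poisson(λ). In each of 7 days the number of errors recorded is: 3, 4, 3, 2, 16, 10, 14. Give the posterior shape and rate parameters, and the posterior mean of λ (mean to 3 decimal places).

Total count ∑xᵢ = 52 over n = 7 days.
Gamma is conjugate to the Poisson likelihood: posterior is Gamma(shape = 6.7+52 = 58.7, rate = 1.2+7 = 8.2).
E[λ | data] = 58.7/8.2 = 7.159.

Posterior: Gamma(shape=58.7, rate=8.2); mean ≈ 7.159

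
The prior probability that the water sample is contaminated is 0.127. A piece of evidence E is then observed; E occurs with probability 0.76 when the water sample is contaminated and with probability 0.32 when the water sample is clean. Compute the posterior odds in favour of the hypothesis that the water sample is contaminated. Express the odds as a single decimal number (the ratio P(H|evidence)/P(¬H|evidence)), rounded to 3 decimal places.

Posterior odds ≈ 0.346

Prior odds = 0.127/(1−0.127) = 0.14548.
Likelihood ratio for E = 0.76/0.32 = 2.3750.
Posterior odds = prior odds × LR = 0.34550.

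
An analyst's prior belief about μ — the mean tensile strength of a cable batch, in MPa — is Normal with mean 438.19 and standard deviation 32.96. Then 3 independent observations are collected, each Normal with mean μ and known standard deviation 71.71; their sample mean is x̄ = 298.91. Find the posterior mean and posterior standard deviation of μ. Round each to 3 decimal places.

Posterior mean ≈ 384.160; posterior SD ≈ 25.786

Prior precision 1/τ₀² = 1/32.96² = 0.00092050; data precision n/σ² = 3/71.71² = 0.00058339.
Posterior precision = 0.00092050 + 0.00058339 = 0.00150390, giving posterior SD = 1/√0.00150390 = 25.786.
Posterior mean = (0.00092050·438.19 + 0.00058339·298.91) / 0.00150390 = 384.160.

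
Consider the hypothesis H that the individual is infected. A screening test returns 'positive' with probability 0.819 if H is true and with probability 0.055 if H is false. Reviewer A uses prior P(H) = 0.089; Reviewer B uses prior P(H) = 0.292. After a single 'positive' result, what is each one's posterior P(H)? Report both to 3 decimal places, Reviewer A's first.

Reviewer A: 0.593; Reviewer B: 0.860

The likelihood ratio for a 'positive' result is 0.819/0.055 = 14.891.
Reviewer A: prior odds 0.089/0.911 = 0.097695; posterior odds 1.4548; posterior probability 0.593.
Reviewer B: prior odds 0.292/0.708 = 0.41243; posterior odds 6.1414; posterior probability 0.860.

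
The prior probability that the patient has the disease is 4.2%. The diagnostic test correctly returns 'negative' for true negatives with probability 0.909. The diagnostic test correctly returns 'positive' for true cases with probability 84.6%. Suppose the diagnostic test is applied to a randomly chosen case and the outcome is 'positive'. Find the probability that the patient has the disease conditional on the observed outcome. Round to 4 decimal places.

Let H be the event that the patient has the disease. P(H) = 0.042, so P(¬H) = 0.958. With E the 'positive' result, P(E|H) = 0.846 and P(E|¬H) = 0.091.
P(E) = 0.846·0.042 + 0.091·0.958 = 0.035532 + 0.087178 = 0.12271.
By Bayes' theorem, P(H|E) = 0.035532 / 0.12271 = 0.2896.

P(H | E) ≈ 0.2896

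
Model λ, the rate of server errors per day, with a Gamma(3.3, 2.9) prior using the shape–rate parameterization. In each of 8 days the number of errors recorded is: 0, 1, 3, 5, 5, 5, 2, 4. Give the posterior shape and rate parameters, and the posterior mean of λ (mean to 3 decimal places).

Posterior: Gamma(shape=28.3, rate=10.9); mean ≈ 2.596

The Poisson likelihood adds the total count to the shape and the number of exposure periods to the rate. Here ∑xᵢ = 25 and n = 8, so shape 3.3→28.3 and rate 2.9→10.9.
Posterior mean = shape/rate = 28.3/10.9 = 2.596.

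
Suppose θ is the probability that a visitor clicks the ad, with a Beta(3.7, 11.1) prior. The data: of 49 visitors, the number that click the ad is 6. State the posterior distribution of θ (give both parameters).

Posterior: Beta(9.7, 54.1)

Observing 6 successes and 43 failures updates Beta(3.7, 11.1) by adding the success and failure counts to the two shape parameters: α = 3.7+6 = 9.7, β = 11.1+43 = 54.1.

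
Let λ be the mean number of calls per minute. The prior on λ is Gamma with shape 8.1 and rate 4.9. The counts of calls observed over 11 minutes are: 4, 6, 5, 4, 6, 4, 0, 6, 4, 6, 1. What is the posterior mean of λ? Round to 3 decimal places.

Total count ∑xᵢ = 46 over n = 11 minutes.
Gamma is conjugate to the Poisson likelihood: posterior is Gamma(shape = 8.1+46 = 54.1, rate = 4.9+11 = 15.9).
E[λ | data] = 54.1/15.9 = 3.403.

Posterior mean ≈ 3.403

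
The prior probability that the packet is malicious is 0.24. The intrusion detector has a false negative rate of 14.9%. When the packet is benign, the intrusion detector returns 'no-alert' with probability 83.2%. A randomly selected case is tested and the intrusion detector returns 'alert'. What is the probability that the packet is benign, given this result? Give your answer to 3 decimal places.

P(¬H | E) ≈ 0.385

Let H be the event that the packet is malicious. P(H) = 0.24, so P(¬H) = 0.76. With E the 'alert' result, P(E|H) = 0.851 and P(E|¬H) = 0.168.
P(E) = 0.851·0.24 + 0.168·0.76 = 0.20424 + 0.12768 = 0.33192.
By Bayes' theorem, P(H|E) = 0.20424 / 0.33192 = 0.615. Hence P(¬H|E) = 1 − 0.615 = 0.385.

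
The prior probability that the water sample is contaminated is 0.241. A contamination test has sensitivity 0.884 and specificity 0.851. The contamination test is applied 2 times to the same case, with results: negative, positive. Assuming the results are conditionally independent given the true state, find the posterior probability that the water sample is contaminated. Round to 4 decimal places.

Posterior P(H) ≈ 0.2043

With H the event that the water sample is contaminated, the joint likelihood of the observed sequence is P(data|H) = 0.116·0.884 = 0.10254 and P(data|¬H) = 0.851·0.149 = 0.12680.
Bayes: P(H|data) = 0.241·0.10254 / (0.241·0.10254 + 0.759·0.12680) = 0.024713/0.12095 = 0.2043.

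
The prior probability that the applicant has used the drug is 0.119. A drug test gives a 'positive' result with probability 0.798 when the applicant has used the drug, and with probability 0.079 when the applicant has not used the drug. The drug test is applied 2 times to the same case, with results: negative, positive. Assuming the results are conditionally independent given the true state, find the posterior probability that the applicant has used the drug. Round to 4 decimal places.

Posterior P(H) ≈ 0.2303

Let H be the event that the applicant has used the drug; start with P(H) = 0.119. P('positive'|H) = 0.798, P('positive'|¬H) = 0.079.
Update on result 1 ('negative'): P(H) ← 0.202·0.1190 / (0.202·0.1190 + 0.921·0.8810) = 0.024038/0.83544 = 0.0288.
Update on result 2 ('positive'): P(H) ← 0.798·0.0288 / (0.798·0.0288 + 0.079·0.9712) = 0.022961/0.099688 = 0.2303.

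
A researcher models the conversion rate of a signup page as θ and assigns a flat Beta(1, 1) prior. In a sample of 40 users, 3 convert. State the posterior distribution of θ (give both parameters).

The binomial likelihood is conjugate to the Beta prior: with 3 successes and 37 failures, the posterior is Beta(1+3, 1+37) = Beta(4, 38).

Posterior: Beta(4, 38)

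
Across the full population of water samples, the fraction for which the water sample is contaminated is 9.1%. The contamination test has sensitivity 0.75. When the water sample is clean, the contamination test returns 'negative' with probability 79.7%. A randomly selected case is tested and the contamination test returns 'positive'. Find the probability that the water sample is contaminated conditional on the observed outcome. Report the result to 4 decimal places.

Write H for 'the water sample is contaminated'. Prior odds H:¬H = 0.091/0.909 = 0.10011. For the 'positive' outcome, the likelihood ratio is 0.75/0.203 = 3.6946.
Posterior odds = 0.10011 × 3.6946 = 0.36986, so P(H|E) = 0.36986/(1+0.36986) = 0.2700.

P(H | E) ≈ 0.2700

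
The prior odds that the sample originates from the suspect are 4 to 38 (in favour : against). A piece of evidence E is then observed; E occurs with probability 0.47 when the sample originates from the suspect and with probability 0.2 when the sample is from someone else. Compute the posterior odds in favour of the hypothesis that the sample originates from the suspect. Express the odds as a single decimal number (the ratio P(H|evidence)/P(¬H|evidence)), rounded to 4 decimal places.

Prior odds = 4/38 = 0.10526.
Likelihood ratio for E = 0.47/0.2 = 2.3500.
Posterior odds = prior odds × LR = 0.24737.

Posterior odds ≈ 0.2474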